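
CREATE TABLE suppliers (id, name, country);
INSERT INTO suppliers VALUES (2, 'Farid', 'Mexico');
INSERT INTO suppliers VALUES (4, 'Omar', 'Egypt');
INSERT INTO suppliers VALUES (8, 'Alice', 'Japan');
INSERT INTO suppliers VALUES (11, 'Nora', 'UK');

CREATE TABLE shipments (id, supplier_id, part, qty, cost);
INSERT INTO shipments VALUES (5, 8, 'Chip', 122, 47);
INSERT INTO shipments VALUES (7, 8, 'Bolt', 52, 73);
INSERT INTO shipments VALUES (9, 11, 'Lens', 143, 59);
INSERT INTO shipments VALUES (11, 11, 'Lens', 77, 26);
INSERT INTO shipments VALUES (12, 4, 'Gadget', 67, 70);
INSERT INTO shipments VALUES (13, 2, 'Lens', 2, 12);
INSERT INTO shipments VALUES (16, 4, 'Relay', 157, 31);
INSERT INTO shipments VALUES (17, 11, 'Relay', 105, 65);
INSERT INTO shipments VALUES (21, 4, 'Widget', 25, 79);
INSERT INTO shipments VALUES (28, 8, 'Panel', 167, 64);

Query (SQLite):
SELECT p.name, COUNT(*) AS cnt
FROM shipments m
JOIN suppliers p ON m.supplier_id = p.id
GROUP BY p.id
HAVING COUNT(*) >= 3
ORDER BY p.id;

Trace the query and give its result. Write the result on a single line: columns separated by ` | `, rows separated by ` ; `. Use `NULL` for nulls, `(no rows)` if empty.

Join each shipments row to its suppliers via supplier_id.
Group joined rows by suppliers.id; compute COUNT(*) per group.
HAVING: keep groups with count ≥ 3.
  2: ids {13} → COUNT(*)=1
  4: ids {12, 16, 21} → COUNT(*)=3
  8: ids {5, 7, 28} → COUNT(*)=3
  11: ids {9, 11, 17} → COUNT(*)=3

Omar | 3 ; Alice | 3 ; Nora | 3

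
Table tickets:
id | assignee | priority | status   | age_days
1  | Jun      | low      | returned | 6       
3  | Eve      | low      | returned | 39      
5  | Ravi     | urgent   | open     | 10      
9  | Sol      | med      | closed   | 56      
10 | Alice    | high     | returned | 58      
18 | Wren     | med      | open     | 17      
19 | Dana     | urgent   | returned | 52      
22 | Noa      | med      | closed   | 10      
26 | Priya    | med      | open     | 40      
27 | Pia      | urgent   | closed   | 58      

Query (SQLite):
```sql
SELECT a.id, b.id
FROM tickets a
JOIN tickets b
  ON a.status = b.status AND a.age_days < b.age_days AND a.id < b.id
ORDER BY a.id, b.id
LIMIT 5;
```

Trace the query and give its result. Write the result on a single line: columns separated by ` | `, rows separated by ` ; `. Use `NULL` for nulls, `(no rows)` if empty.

Pairs (a,b) with same status, a.age_days < b.age_days, a.id < b.id.
status groups: closed:{9,22,27} open:{5,18,26} returned:{1,3,10,19}
Ordered by (a.id, b.id); first 5.

1 | 3 ; 1 | 10 ; 1 | 19 ; 3 | 10 ; 3 | 19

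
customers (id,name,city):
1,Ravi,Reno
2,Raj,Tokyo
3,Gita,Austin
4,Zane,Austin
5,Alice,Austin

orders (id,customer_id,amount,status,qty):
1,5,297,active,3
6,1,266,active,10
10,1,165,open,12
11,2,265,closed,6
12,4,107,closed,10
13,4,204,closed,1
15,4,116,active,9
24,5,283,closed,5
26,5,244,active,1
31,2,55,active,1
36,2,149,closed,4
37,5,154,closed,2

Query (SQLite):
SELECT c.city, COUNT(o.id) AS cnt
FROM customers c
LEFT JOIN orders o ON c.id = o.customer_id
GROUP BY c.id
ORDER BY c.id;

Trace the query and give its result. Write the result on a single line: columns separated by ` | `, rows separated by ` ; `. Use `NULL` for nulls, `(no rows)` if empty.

Reno | 2 ; Tokyo | 3 ; Austin | 0 ; Austin | 3 ; Austin | 4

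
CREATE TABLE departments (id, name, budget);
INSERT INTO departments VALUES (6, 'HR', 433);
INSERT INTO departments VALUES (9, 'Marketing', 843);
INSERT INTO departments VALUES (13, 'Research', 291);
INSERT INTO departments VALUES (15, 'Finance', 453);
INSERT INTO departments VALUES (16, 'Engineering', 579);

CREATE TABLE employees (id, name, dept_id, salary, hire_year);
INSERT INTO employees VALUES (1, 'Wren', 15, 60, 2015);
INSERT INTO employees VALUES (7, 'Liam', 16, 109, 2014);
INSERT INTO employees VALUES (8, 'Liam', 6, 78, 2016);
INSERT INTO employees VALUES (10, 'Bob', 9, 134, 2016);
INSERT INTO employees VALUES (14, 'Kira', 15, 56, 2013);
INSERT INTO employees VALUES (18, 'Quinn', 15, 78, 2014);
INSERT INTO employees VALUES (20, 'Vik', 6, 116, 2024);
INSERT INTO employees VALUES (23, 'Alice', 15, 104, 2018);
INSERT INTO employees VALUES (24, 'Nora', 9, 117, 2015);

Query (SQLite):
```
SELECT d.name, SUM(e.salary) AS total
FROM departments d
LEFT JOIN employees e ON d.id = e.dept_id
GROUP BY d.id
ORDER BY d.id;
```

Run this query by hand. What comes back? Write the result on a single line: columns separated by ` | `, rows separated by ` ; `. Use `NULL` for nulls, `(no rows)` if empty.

HR | 194 ; Marketing | 251 ; Research | NULL ; Finance | 298 ; Engineering | 109

LEFT JOIN keeps every departments row; unmatched ones get NULL for employees columns.
Group by departments.id and compute SUM(e.salary). SUM over an all-NULL group is NULL.
  6: ids {8, 20} → SUM(e.salary)=194
  9: ids {10, 24} → SUM(e.salary)=251
  13: ids {—} → SUM(e.salary)=NULL
  15: ids {1, 14, 18, 23} → SUM(e.salary)=298
  16: ids {7} → SUM(e.salary)=109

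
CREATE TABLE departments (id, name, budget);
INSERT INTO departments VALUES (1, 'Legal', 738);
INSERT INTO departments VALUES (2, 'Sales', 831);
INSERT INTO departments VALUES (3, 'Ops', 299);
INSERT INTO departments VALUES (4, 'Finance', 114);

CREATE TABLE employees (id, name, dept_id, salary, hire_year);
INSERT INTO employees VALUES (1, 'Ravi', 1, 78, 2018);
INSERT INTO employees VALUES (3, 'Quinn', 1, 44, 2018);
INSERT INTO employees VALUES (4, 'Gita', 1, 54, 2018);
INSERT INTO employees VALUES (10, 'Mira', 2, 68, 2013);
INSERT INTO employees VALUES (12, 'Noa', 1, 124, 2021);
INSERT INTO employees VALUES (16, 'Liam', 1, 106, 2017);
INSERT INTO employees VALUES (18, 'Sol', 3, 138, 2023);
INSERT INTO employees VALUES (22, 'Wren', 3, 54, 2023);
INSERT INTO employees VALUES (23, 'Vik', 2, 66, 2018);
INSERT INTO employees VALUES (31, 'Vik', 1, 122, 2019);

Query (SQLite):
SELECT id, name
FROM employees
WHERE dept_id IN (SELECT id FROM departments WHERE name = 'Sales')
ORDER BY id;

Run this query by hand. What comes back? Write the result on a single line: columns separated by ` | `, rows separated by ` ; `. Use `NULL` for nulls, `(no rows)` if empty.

Inner query: departments.id where name = 'Sales'.
Outer: keep employees rows whose dept_id is in that set.
Inner query → {2}

10 | Mira ; 23 | Vik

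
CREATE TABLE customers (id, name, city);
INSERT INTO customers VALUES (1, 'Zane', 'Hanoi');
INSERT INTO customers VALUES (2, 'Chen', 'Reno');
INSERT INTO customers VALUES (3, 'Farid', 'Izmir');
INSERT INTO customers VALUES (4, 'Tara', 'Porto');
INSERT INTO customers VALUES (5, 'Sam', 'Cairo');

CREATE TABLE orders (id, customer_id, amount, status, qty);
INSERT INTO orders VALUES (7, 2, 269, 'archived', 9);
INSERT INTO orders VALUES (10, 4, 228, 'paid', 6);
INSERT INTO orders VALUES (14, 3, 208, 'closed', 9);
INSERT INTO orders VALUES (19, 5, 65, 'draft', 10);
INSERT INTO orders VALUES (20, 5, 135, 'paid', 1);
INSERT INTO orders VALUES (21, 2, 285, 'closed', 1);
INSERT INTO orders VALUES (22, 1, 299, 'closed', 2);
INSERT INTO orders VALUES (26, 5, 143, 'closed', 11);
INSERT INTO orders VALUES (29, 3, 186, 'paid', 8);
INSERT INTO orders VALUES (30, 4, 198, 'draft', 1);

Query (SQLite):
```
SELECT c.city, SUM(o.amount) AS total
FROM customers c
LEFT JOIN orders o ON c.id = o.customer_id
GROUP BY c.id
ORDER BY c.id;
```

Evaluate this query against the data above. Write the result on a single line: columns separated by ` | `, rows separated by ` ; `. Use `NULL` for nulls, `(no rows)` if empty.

LEFT JOIN keeps every customers row; unmatched ones get NULL for orders columns.
Group by customers.id and compute SUM(o.amount). SUM over an all-NULL group is NULL.
  1: ids {22} → SUM(o.amount)=299
  2: ids {7, 21} → SUM(o.amount)=554
  3: ids {14, 29} → SUM(o.amount)=394
  4: ids {10, 30} → SUM(o.amount)=426
  5: ids {19, 20, 26} → SUM(o.amount)=343

Hanoi | 299 ; Reno | 554 ; Izmir | 394 ; Porto | 426 ; Cairo | 343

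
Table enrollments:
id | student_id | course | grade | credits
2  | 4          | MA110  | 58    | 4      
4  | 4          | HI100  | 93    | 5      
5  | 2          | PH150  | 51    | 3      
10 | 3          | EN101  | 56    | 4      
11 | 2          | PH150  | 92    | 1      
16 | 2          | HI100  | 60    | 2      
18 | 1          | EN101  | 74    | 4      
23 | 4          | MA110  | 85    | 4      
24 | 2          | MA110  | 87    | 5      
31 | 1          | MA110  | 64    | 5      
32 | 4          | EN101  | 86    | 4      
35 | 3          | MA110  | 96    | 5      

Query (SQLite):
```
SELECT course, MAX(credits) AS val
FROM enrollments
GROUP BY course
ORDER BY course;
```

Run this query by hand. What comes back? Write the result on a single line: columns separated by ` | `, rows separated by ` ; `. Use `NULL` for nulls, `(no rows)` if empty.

EN101 | 4 ; HI100 | 5 ; MA110 | 5 ; PH150 | 3

Partition enrollments by course; compute MAX(credits) within each group.
  EN101: ids {10, 18, 32} → MAX(credits)=4
  HI100: ids {4, 16} → MAX(credits)=5
  MA110: ids {2, 23, 24, 31, 35} → MAX(credits)=5
  PH150: ids {5, 11} → MAX(credits)=3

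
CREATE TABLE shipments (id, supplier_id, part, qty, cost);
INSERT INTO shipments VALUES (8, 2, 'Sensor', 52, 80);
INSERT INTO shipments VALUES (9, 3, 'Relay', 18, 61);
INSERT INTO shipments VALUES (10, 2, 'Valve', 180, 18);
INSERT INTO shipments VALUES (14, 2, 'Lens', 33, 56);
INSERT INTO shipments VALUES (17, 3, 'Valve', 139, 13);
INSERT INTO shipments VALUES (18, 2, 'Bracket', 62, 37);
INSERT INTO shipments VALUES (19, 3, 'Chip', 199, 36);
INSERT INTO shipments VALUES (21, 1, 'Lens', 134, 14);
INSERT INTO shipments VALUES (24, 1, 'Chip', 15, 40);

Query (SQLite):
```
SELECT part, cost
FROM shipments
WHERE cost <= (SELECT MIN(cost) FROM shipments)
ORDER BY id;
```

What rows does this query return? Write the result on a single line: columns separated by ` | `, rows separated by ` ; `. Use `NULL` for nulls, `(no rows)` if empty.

Valve | 13

Scalar subquery: MIN(cost) over all shipments rows = 13.
Keep rows where cost <= that value.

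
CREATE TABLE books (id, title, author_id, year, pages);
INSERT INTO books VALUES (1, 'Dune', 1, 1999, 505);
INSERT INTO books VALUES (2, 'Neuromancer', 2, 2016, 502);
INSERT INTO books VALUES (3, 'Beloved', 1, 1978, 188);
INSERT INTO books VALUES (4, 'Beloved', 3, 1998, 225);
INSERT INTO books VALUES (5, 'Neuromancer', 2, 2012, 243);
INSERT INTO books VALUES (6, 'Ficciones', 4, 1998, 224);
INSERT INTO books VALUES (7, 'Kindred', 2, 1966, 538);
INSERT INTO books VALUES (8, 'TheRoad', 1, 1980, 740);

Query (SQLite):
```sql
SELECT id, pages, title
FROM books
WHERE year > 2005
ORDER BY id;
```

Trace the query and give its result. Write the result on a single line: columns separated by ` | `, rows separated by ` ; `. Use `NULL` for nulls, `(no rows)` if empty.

2 | 502 | Neuromancer ; 5 | 243 | Neuromancer

year > 2005: ids {2, 5}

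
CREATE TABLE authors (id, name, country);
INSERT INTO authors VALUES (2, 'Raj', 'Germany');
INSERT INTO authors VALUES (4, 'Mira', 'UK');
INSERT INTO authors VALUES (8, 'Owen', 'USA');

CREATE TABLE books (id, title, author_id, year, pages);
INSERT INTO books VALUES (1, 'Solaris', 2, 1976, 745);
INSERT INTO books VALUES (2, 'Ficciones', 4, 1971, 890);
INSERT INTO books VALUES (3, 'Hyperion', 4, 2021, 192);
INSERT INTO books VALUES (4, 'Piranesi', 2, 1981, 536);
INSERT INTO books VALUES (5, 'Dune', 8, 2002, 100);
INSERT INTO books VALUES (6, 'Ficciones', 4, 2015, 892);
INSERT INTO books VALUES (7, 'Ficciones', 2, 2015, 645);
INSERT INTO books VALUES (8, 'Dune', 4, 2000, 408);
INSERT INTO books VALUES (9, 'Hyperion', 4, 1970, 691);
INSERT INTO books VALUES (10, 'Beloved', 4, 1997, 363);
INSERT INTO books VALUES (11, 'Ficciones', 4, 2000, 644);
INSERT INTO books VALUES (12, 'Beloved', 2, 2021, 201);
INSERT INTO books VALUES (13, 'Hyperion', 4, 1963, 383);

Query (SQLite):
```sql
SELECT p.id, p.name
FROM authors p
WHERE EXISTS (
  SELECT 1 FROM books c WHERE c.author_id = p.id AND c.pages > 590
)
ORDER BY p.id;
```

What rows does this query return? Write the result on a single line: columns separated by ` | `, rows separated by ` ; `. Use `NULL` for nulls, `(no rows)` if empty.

For each authors row, check whether any books with matching author_id has pages > 590.
Keep rows where that is true.

2 | Raj ; 4 | Mira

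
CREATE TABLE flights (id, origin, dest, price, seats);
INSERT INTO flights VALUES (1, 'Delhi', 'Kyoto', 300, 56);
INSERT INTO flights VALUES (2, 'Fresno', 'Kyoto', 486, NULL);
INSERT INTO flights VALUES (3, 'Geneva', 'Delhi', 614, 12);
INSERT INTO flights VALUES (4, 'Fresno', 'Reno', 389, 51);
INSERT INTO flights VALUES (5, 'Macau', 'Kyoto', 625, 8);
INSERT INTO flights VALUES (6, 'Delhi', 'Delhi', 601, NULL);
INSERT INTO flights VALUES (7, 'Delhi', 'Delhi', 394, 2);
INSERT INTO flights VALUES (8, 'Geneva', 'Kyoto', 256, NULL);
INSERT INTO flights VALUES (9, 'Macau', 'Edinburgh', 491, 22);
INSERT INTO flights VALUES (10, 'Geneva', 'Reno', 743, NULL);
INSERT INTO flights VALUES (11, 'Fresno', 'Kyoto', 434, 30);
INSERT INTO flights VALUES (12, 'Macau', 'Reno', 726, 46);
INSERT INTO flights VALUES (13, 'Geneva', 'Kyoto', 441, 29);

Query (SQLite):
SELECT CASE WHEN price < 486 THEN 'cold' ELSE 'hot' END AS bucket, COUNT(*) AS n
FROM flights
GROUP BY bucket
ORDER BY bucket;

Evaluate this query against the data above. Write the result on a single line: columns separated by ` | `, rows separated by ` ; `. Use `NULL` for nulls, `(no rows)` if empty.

cold | 6 ; hot | 7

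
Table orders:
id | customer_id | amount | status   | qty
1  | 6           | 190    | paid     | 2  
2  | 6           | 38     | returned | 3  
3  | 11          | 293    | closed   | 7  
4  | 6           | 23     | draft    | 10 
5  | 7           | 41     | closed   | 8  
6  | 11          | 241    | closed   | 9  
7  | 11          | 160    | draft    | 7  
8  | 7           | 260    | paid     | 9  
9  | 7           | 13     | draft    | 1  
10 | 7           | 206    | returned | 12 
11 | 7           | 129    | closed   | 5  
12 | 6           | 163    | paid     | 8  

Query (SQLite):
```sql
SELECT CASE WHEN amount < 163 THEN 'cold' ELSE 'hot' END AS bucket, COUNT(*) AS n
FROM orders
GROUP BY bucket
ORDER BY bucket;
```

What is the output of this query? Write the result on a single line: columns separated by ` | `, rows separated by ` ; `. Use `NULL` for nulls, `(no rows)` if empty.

Bucket rows by amount < 163 → 'cold' else 'hot'; count each bucket.

cold | 6 ; hot | 6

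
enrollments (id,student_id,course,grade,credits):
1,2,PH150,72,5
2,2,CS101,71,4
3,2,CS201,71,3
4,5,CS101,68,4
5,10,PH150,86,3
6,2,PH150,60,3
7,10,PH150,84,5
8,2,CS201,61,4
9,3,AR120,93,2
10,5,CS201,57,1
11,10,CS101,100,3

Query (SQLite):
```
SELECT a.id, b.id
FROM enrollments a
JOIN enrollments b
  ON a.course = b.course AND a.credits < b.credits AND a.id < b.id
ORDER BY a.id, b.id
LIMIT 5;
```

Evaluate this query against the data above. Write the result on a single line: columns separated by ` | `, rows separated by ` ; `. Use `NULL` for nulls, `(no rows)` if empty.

3 | 8 ; 5 | 7 ; 6 | 7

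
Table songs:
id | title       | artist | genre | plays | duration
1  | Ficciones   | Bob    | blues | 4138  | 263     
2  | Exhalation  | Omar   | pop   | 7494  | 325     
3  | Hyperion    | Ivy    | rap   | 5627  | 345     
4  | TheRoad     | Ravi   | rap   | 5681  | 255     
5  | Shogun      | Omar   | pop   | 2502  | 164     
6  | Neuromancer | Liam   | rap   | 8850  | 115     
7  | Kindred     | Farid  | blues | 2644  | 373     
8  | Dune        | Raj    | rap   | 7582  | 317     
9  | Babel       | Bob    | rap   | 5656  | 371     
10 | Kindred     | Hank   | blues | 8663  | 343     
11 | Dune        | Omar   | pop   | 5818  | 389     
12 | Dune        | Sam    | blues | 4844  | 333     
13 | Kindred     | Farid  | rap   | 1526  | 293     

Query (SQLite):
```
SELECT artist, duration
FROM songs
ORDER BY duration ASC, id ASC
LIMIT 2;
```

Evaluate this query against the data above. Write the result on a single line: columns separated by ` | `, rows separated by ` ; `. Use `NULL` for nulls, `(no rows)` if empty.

Sort by duration asc, tiebreak id asc: (115, id=6), (164, id=5), (255, id=4), (263, id=1), (293, id=13) …. Take first 2.

Liam | 115 ; Omar | 164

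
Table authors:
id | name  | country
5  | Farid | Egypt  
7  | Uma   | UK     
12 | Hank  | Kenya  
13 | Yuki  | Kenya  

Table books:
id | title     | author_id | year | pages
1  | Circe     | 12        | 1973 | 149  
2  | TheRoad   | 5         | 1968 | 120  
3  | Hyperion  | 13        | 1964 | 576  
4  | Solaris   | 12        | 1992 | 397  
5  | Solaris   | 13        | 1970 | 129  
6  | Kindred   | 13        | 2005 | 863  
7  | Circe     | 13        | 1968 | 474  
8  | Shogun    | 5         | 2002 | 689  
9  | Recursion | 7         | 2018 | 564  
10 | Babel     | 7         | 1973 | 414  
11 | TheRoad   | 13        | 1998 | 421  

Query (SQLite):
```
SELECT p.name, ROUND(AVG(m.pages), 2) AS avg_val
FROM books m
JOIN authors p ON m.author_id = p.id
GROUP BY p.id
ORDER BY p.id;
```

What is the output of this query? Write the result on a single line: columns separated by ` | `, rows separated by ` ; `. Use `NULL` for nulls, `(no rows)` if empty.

Join each books row to its authors via author_id.
Group joined rows by authors.id; compute ROUND(AVG(m.pages), 2) per group.
  5: ids {2, 8} → ROUND(AVG(m.pages), 2)=404.5
  7: ids {9, 10} → ROUND(AVG(m.pages), 2)=489
  12: ids {1, 4} → ROUND(AVG(m.pages), 2)=273
  13: ids {3, 5, 6, 7, 11} → ROUND(AVG(m.pages), 2)=492.6

Farid | 404.5 ; Uma | 489 ; Hank | 273 ; Yuki | 492.6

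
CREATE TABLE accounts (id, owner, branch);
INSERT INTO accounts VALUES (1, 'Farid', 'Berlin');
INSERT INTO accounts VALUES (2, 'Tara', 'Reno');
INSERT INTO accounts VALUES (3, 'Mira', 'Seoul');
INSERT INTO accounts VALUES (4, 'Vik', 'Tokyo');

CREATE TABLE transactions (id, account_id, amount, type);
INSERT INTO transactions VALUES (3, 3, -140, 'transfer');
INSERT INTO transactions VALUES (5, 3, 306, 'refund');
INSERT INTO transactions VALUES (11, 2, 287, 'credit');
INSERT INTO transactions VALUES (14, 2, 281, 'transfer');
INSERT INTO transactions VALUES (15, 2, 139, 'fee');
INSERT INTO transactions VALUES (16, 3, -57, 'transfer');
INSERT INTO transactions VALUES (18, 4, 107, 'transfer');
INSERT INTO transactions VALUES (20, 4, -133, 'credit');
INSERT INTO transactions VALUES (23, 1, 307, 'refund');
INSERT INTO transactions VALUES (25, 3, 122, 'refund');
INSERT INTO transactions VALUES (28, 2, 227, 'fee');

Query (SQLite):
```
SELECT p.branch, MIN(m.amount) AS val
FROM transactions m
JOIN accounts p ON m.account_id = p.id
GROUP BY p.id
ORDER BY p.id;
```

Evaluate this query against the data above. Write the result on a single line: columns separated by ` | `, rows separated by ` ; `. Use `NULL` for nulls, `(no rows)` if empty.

Berlin | 307 ; Reno | 139 ; Seoul | -140 ; Tokyo | -133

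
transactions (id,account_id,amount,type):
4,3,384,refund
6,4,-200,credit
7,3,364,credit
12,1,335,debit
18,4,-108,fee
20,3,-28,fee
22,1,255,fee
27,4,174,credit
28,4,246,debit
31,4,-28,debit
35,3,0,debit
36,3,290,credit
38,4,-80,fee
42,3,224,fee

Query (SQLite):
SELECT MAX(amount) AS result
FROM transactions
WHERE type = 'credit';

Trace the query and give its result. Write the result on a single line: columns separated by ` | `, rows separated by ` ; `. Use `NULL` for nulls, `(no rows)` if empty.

Rows where type='credit' → amount values: [-200, 364, 174, 290].
MAX of non-NULL values = 364.

364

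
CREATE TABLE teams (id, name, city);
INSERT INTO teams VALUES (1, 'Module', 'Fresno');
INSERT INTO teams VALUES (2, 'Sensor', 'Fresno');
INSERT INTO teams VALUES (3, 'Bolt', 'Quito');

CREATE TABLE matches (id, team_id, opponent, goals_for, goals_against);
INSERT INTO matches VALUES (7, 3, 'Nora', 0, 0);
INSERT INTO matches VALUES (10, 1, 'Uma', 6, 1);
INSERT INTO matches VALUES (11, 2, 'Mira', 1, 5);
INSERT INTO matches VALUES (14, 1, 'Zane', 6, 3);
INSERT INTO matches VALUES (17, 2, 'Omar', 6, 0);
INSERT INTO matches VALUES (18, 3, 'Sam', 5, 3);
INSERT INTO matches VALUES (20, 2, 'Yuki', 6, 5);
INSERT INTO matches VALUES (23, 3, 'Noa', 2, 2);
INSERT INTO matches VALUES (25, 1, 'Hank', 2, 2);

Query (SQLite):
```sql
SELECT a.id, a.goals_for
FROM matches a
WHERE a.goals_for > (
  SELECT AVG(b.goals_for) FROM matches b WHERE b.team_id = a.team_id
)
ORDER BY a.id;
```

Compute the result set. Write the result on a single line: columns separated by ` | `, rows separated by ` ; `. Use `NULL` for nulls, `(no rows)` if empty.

10 | 6 ; 14 | 6 ; 17 | 6 ; 18 | 5 ; 20 | 6

For each matches row a, compute AVG(goals_for) over rows sharing a.team_id.
Keep row a if a.goals_for > that per-group AVG.
  team_id=1: AVG(goals_for) = 4.666667
  team_id=2: AVG(goals_for) = 4.333333
  team_id=3: AVG(goals_for) = 2.333333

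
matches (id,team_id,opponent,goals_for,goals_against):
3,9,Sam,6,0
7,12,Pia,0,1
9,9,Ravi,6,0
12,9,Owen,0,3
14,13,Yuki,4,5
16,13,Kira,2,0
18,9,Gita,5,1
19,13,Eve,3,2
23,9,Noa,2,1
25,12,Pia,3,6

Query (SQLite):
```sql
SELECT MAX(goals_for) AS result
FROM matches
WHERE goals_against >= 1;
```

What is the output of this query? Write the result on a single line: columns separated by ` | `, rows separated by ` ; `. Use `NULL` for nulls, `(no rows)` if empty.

5

Rows where goals_against >= 1 → goals_for values: [0, 0, 4, 5, 3, 2, 3].
MAX of non-NULL values = 5.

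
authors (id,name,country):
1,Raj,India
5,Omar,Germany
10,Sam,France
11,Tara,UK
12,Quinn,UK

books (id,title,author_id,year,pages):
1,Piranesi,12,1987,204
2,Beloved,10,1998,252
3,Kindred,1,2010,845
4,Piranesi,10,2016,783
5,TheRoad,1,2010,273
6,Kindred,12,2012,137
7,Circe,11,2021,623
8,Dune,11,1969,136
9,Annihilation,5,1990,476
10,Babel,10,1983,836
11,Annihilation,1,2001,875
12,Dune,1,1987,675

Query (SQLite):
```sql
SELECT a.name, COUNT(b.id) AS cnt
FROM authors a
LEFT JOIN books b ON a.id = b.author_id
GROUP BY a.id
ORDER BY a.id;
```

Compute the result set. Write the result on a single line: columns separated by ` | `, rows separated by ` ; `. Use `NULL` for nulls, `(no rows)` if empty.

LEFT JOIN keeps every authors row; unmatched ones get NULL for books columns.
Group by authors.id and compute COUNT(b.id). COUNT(col) of an all-NULL group is 0.
  1: ids {3, 5, 11, 12} → COUNT(b.id)=4
  5: ids {9} → COUNT(b.id)=1
  10: ids {2, 4, 10} → COUNT(b.id)=3
  11: ids {7, 8} → COUNT(b.id)=2
  12: ids {1, 6} → COUNT(b.id)=2

Raj | 4 ; Omar | 1 ; Sam | 3 ; Tara | 2 ; Quinn | 2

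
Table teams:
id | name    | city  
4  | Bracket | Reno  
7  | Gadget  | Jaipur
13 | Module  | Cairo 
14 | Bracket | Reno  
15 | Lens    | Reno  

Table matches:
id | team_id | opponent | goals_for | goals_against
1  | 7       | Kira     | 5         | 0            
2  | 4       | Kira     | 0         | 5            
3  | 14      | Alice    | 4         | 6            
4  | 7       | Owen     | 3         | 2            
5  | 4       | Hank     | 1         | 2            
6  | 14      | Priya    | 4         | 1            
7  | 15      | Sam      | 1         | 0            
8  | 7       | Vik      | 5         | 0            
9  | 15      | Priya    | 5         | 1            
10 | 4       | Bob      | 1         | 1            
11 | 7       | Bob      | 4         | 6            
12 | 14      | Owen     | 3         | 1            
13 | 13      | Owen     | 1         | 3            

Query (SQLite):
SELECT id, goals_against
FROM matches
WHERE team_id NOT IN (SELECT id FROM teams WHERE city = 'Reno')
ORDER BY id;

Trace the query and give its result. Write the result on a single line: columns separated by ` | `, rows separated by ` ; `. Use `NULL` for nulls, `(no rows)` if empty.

Inner query: teams.id where city = 'Reno'.
Outer: keep matches rows whose team_id is not in that set.
Inner query → {4, 14, 15}

1 | 0 ; 4 | 2 ; 8 | 0 ; 11 | 6 ; 13 | 3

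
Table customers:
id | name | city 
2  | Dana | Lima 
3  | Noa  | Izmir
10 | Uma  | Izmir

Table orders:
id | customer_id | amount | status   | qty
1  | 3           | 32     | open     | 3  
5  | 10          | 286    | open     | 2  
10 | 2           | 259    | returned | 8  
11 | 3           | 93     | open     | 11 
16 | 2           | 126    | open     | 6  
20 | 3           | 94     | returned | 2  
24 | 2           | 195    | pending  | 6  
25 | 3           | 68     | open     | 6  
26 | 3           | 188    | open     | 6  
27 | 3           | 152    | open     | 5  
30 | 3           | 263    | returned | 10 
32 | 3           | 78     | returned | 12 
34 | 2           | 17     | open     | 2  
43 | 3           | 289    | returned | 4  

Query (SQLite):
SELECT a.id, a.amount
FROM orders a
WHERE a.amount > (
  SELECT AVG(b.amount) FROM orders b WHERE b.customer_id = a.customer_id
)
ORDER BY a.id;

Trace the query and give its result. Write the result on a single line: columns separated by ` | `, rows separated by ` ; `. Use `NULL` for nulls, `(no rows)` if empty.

10 | 259 ; 24 | 195 ; 26 | 188 ; 27 | 152 ; 30 | 263 ; 43 | 289

For each orders row a, compute AVG(amount) over rows sharing a.customer_id.
Keep row a if a.amount > that per-group AVG.
  customer_id=2: AVG(amount) = 149.25
  customer_id=3: AVG(amount) = 139.666667
  customer_id=10: AVG(amount) = 286.0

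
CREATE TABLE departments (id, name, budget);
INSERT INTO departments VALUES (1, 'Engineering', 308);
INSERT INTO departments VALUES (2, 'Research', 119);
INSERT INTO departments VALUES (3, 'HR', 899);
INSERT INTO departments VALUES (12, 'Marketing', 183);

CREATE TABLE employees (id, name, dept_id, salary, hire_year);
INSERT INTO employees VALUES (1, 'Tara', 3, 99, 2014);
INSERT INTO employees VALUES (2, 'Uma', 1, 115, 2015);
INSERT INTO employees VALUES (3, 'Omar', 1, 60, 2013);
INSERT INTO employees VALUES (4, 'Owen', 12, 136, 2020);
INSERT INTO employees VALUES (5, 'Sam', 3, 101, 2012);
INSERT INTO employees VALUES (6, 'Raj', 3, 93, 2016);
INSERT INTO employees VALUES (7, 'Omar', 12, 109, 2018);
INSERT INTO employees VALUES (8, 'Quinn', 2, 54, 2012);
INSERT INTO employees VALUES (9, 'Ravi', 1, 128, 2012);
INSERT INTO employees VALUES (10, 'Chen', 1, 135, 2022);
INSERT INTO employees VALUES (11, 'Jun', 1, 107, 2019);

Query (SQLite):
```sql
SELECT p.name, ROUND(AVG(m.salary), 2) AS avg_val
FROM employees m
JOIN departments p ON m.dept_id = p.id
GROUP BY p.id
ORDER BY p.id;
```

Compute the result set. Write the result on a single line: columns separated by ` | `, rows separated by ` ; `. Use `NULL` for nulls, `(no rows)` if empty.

Join each employees row to its departments via dept_id.
Group joined rows by departments.id; compute ROUND(AVG(m.salary), 2) per group.
  1: ids {2, 3, 9, 10, 11} → ROUND(AVG(m.salary), 2)=109
  2: ids {8} → ROUND(AVG(m.salary), 2)=54
  3: ids {1, 5, 6} → ROUND(AVG(m.salary), 2)=97.67
  12: ids {4, 7} → ROUND(AVG(m.salary), 2)=122.5

Engineering | 109 ; Research | 54 ; HR | 97.67 ; Marketing | 122.5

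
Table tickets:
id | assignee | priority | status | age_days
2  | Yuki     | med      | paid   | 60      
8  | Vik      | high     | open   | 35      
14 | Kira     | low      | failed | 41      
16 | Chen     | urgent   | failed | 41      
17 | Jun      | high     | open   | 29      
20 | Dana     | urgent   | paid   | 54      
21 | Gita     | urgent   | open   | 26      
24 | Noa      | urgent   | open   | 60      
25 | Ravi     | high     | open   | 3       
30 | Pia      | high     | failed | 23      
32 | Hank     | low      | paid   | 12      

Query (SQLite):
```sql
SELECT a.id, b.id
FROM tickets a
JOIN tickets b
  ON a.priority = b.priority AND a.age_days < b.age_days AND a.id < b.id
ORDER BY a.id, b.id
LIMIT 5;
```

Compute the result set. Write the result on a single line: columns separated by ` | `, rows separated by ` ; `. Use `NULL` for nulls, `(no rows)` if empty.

16 | 20 ; 16 | 24 ; 20 | 24 ; 21 | 24 ; 25 | 30

Pairs (a,b) with same priority, a.age_days < b.age_days, a.id < b.id.
priority groups: high:{8,17,25,30} low:{14,32} med:{2} urgent:{16,20,21,24}
Ordered by (a.id, b.id); first 5.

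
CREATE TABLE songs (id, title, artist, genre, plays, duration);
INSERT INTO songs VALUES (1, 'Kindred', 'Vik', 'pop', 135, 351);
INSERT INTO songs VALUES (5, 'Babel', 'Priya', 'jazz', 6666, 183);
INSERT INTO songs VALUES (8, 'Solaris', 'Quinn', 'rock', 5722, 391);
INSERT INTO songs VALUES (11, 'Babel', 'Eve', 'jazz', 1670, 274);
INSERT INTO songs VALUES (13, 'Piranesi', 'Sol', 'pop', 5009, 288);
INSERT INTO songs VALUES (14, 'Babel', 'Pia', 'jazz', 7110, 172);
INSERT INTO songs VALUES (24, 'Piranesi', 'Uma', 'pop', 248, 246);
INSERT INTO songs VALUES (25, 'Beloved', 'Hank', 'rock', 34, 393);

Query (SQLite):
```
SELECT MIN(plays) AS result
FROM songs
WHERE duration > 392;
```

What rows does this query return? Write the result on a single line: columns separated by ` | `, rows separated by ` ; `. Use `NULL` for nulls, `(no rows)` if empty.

Rows where duration > 392 → plays values: [34].
MIN of non-NULL values = 34.

34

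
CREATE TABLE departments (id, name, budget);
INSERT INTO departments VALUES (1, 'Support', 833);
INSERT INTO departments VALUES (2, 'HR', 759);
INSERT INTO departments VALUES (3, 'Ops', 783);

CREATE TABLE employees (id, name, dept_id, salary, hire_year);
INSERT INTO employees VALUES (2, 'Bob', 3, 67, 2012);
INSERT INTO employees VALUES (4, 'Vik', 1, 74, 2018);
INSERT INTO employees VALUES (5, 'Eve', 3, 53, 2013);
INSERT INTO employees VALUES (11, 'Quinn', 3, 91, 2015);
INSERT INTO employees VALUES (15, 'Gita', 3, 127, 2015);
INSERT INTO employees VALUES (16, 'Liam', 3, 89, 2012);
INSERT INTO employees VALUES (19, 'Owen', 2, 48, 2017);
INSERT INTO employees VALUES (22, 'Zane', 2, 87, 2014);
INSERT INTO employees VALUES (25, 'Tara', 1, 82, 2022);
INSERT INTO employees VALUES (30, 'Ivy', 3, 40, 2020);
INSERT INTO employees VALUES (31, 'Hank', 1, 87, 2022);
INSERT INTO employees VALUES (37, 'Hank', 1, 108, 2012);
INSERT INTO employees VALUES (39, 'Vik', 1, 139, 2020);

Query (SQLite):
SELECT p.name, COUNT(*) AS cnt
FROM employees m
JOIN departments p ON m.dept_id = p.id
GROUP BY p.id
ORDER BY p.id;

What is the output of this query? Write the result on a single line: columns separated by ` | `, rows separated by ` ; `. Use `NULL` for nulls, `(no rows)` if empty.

Join each employees row to its departments via dept_id.
Group joined rows by departments.id; compute COUNT(*) per group.
  1: ids {4, 25, 31, 37, 39} → COUNT(*)=5
  2: ids {19, 22} → COUNT(*)=2
  3: ids {2, 5, 11, 15, 16, 30} → COUNT(*)=6

Support | 5 ; HR | 2 ; Ops | 6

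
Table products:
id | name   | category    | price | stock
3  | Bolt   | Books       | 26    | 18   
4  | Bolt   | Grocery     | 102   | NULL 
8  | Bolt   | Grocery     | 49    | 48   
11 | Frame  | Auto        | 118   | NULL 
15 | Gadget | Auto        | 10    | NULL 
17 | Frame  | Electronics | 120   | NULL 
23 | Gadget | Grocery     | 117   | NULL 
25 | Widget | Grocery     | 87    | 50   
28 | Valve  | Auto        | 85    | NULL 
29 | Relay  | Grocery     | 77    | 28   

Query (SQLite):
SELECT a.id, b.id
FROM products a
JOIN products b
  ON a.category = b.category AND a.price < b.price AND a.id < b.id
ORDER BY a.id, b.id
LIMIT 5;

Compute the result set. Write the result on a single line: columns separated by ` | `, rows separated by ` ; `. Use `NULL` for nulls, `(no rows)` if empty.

4 | 23 ; 8 | 23 ; 8 | 25 ; 8 | 29 ; 15 | 28

Pairs (a,b) with same category, a.price < b.price, a.id < b.id.
category groups: Auto:{11,15,28} Books:{3} Electronics:{17} Grocery:{4,8,23,25,29}
Ordered by (a.id, b.id); first 5.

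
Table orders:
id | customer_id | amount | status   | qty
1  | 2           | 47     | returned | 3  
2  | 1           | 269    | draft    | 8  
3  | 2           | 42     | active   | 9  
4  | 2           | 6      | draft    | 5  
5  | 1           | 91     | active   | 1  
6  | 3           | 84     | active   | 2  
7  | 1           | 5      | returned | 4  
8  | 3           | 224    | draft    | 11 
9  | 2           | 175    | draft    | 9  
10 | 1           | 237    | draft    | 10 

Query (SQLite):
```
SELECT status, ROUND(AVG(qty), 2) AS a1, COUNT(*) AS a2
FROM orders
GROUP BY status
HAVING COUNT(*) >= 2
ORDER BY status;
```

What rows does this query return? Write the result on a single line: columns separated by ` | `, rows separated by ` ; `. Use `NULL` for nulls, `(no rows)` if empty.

Group orders by status.
Per group compute: ROUND(AVG(qty), 2), COUNT(*).
HAVING: drop groups with fewer than 2 rows.
  active: ids {3, 5, 6} → ROUND(AVG(qty), 2)=4, COUNT(*)=3
  draft: ids {2, 4, 8, 9, 10} → ROUND(AVG(qty), 2)=8.6, COUNT(*)=5
  returned: ids {1, 7} → ROUND(AVG(qty), 2)=3.5, COUNT(*)=2

active | 4 | 3 ; draft | 8.6 | 5 ; returned | 3.5 | 2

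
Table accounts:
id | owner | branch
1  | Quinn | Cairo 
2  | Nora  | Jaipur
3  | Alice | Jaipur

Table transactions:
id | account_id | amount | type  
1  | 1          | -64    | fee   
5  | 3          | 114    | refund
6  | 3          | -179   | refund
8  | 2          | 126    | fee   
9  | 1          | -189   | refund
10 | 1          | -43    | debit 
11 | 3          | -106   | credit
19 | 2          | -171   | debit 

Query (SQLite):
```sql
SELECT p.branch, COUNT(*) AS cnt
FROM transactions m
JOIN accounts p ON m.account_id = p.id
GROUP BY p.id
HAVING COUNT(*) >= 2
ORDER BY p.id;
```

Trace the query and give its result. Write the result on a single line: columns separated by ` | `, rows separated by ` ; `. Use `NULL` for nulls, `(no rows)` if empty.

Cairo | 3 ; Jaipur | 2 ; Jaipur | 3

Join each transactions row to its accounts via account_id.
Group joined rows by accounts.id; compute COUNT(*) per group.
HAVING: keep groups with count ≥ 2.
  1: ids {1, 9, 10} → COUNT(*)=3
  2: ids {8, 19} → COUNT(*)=2
  3: ids {5, 6, 11} → COUNT(*)=3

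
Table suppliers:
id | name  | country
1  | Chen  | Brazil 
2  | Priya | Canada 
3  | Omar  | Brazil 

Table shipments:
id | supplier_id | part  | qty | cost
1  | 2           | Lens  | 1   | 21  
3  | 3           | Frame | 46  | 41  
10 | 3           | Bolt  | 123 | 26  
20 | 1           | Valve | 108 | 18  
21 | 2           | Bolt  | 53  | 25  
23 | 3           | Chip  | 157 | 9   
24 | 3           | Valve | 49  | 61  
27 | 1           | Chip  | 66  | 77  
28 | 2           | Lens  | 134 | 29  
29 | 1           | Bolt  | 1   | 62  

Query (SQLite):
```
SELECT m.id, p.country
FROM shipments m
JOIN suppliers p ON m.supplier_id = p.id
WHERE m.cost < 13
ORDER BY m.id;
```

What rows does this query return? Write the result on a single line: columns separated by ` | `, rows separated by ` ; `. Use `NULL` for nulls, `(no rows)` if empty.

Each shipments row matches the suppliers row where supplier_id = suppliers.id.
Then keep rows with m.cost < 13.

23 | Brazil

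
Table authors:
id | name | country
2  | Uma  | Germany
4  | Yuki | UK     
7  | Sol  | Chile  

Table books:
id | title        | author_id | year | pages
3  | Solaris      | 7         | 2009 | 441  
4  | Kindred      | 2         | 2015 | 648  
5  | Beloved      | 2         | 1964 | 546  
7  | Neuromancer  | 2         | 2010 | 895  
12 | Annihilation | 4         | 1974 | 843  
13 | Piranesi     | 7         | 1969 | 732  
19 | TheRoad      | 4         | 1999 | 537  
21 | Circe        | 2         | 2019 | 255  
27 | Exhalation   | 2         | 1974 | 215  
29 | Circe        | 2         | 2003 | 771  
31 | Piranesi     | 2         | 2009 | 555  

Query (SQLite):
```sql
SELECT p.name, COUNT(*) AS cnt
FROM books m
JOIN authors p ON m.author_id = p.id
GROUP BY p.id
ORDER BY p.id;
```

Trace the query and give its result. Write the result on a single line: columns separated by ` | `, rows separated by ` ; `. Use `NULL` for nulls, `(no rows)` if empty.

Uma | 7 ; Yuki | 2 ; Sol | 2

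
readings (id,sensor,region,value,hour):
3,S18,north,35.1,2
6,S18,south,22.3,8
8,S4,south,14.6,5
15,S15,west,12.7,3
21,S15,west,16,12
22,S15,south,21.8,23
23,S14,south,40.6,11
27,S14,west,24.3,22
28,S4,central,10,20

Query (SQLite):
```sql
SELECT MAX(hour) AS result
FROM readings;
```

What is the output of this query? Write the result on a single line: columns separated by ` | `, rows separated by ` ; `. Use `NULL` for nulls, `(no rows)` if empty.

All hour values: [2, 8, 5, 3, 12, 23, 11, 22, 20].
MAX of non-NULL values = 23.

23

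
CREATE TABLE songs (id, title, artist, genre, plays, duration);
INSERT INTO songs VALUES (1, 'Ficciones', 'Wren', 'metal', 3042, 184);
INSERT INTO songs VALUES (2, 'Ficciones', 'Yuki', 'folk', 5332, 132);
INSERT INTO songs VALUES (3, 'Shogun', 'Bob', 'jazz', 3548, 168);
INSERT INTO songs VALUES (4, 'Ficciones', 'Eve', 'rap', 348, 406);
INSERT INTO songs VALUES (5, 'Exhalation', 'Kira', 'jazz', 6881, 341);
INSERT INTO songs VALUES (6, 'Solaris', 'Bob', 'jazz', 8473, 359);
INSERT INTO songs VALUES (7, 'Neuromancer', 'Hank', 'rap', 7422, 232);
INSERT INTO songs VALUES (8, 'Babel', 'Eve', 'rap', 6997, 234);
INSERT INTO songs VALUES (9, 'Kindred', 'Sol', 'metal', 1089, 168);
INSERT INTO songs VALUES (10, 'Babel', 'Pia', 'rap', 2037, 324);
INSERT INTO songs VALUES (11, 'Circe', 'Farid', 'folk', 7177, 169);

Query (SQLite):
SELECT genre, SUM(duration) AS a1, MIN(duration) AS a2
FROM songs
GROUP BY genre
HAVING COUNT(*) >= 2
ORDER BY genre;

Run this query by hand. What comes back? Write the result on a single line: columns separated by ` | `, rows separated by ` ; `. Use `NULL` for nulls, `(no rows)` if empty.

Group songs by genre.
Per group compute: SUM(duration), MIN(duration).
HAVING: drop groups with fewer than 2 rows.
  folk: ids {2, 11} → SUM(duration)=301, MIN(duration)=132
  jazz: ids {3, 5, 6} → SUM(duration)=868, MIN(duration)=168
  metal: ids {1, 9} → SUM(duration)=352, MIN(duration)=168
  rap: ids {4, 7, 8, 10} → SUM(duration)=1196, MIN(duration)=232

folk | 301 | 132 ; jazz | 868 | 168 ; metal | 352 | 168 ; rap | 1196 | 232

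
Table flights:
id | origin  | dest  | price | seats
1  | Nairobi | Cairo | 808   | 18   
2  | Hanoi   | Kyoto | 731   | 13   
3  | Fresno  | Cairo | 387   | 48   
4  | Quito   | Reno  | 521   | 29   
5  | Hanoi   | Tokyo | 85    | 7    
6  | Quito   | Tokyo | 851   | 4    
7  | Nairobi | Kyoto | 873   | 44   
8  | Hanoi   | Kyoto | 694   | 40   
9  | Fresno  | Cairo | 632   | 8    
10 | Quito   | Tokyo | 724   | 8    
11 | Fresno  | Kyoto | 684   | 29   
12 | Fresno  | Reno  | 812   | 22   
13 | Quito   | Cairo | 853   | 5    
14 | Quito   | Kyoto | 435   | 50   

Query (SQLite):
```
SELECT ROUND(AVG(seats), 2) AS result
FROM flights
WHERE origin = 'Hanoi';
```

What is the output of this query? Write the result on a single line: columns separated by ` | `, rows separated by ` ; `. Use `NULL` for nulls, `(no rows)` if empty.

Rows where origin='Hanoi' → seats values: [13, 7, 40].
AVG = 60 / 3 (rounded to 2 dp).

20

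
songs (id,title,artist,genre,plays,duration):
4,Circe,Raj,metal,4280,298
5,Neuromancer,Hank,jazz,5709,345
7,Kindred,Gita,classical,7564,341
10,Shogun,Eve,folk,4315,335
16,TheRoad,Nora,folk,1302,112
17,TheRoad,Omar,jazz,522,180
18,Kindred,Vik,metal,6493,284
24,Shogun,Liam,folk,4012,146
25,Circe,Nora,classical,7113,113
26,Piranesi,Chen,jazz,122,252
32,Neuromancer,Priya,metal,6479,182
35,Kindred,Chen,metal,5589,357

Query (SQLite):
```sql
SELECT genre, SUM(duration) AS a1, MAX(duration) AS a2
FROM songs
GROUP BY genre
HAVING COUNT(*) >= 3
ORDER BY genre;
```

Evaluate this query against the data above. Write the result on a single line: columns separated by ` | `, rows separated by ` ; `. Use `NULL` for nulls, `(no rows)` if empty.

folk | 593 | 335 ; jazz | 777 | 345 ; metal | 1121 | 357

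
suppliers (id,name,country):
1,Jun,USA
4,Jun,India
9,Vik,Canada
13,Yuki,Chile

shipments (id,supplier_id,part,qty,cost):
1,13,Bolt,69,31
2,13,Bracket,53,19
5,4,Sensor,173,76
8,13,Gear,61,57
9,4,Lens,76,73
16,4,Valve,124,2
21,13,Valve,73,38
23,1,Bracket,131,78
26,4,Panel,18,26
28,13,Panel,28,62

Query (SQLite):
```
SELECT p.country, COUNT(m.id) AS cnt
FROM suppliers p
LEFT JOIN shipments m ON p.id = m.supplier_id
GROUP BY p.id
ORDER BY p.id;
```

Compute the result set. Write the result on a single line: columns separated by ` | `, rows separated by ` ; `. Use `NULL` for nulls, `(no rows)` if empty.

LEFT JOIN keeps every suppliers row; unmatched ones get NULL for shipments columns.
Group by suppliers.id and compute COUNT(m.id). COUNT(col) of an all-NULL group is 0.
  1: ids {23} → COUNT(m.id)=1
  4: ids {5, 9, 16, 26} → COUNT(m.id)=4
  9: ids {—} → COUNT(m.id)=0
  13: ids {1, 2, 8, 21, 28} → COUNT(m.id)=5

USA | 1 ; India | 4 ; Canada | 0 ; Chile | 5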